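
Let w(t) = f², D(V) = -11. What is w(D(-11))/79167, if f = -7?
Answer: 49/79167 ≈ 0.00061894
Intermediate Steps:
w(t) = 49 (w(t) = (-7)² = 49)
w(D(-11))/79167 = 49/79167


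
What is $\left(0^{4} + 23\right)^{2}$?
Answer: $529$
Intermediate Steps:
$\left(0^{4} + 23\right)^{2} = \left(0 + 23\right)^{2} = 23^{2} = 529$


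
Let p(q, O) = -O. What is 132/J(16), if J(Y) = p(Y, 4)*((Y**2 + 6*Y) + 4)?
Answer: -33/356 ≈ -0.092697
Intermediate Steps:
J(Y) = -16 - 24*Y - 4*Y**2 (J(Y) = (-1*4)*((Y**2 + 6*Y) + 4) = -4*(4 + Y**2 + 6*Y) = -16 - 24*Y - 4*Y**2)
132/J(16) = 132/(-16 - 24*16 - 4*16**2) = 132/(-16 - 384 - 4*256) = 132/(-16 - 384 - 1024) = 132/(-1424) = 132*(-1/1424) = -33/356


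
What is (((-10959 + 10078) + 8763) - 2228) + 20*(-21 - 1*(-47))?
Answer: 6174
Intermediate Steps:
(((-10959 + 10078) + 8763) - 2228) + 20*(-21 - 1*(-47)) = ((-881 + 8763) - 2228) + 20*(-21 + 47) = (7882 - 2228) + 20*26 = 5654 + 520 = 6174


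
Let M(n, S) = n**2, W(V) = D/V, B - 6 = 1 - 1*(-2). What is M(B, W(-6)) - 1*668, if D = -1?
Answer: -587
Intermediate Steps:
B = 9 (B = 6 + (1 - 1*(-2)) = 6 + (1 + 2) = 6 + 3 = 9)
W(V) = -1/V
M(B, W(-6)) - 1*668 = 9**2 - 1*668 = 81 - 668 = -587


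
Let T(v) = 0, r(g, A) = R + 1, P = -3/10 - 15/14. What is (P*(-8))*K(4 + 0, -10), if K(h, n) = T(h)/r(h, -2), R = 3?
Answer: 0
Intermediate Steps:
P = -48/35 (P = -3*⅒ - 15*1/14 = -3/10 - 15/14 = -48/35 ≈ -1.3714)
r(g, A) = 4 (r(g, A) = 3 + 1 = 4)
K(h, n) = 0 (K(h, n) = 0/4 = 0*(¼) = 0)
(P*(-8))*K(4 + 0, -10) = -48/35*(-8)*0 = (384/35)*0 = 0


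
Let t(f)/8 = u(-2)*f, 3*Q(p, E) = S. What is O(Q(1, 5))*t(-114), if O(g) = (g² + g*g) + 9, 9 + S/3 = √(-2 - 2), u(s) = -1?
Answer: 148656 - 65664*I ≈ 1.4866e+5 - 65664.0*I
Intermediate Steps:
S = -27 + 6*I (S = -27 + 3*√(-2 - 2) = -27 + 3*√(-4) = -27 + 3*(2*I) = -27 + 6*I ≈ -27.0 + 6.0*I)
Q(p, E) = -9 + 2*I (Q(p, E) = (-27 + 6*I)/3 = -9 + 2*I)
t(f) = -8*f (t(f) = 8*(-f) = -8*f)
O(g) = 9 + 2*g² (O(g) = (g² + g²) + 9 = 2*g² + 9 = 9 + 2*g²)
O(Q(1, 5))*t(-114) = (9 + 2*(-9 + 2*I)²)*(-8*(-114)) = (9 + 2*(-9 + 2*I)²)*912 = 8208 + 1824*(-9 + 2*I)²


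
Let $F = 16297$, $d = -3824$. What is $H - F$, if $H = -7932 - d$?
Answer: $-20405$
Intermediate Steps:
$H = -4108$ ($H = -7932 - -3824 = -7932 + 3824 = -4108$)
$H - F = -4108 - 16297 = -20405$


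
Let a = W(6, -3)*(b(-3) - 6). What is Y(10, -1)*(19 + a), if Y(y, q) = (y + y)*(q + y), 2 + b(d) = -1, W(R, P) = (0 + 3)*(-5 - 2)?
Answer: 37440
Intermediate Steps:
W(R, P) = -21 (W(R, P) = 3*(-7) = -21)
b(d) = -3 (b(d) = -2 - 1 = -3)
Y(y, q) = 2*y*(q + y) (Y(y, q) = (2*y)*(q + y) = 2*y*(q + y))
a = 189 (a = -21*(-3 - 6) = -21*(-9) = 189)
Y(10, -1)*(19 + a) = (2*10*(-1 + 10))*(19 + 189) = (2*10*9)*208 = 180*208 = 37440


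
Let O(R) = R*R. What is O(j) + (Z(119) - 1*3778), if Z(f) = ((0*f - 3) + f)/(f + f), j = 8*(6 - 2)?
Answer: -327668/119 ≈ -2753.5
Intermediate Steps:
j = 32 (j = 8*4 = 32)
O(R) = R**2
Z(f) = (-3 + f)/(2*f) (Z(f) = ((0 - 3) + f)/((2*f)) = (-3 + f)*(1/(2*f)) = (-3 + f)/(2*f))
O(j) + (Z(119) - 1*3778) = 32**2 + ((1/2)*(-3 + 119)/119 - 1*3778) = 1024 + ((1/2)*(1/119)*116 - 3778) = 1024 + (58/119 - 3778) = 1024 - 449524/119 = -327668/119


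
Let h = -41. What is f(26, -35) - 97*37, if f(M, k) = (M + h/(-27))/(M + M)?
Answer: -5038213/1404 ≈ -3588.5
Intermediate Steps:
f(M, k) = (41/27 + M)/(2*M) (f(M, k) = (M - 41/(-27))/(M + M) = (M - 41*(-1/27))/((2*M)) = (M + 41/27)*(1/(2*M)) = (41/27 + M)*(1/(2*M)) = (41/27 + M)/(2*M))
f(26, -35) - 97*37 = (1/54)*(41 + 27*26)/26 - 97*37 = (1/54)*(1/26)*(41 + 702) - 3589 = (1/54)*(1/26)*743 - 3589 = 743/1404 - 3589 = -5038213/1404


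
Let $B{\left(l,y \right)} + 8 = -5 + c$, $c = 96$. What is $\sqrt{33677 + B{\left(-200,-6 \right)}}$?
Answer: $4 \sqrt{2110} \approx 183.74$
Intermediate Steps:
$B{\left(l,y \right)} = 83$ ($B{\left(l,y \right)} = -8 + \left(-5 + 96\right) = -8 + 91 = 83$)
$\sqrt{33677 + B{\left(-200,-6 \right)}} = \sqrt{33677 + 83} = \sqrt{33760} = 4 \sqrt{2110}$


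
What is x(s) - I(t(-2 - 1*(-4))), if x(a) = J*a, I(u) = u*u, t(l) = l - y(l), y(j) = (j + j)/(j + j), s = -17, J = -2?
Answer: 33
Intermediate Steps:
y(j) = 1 (y(j) = (2*j)/((2*j)) = (2*j)*(1/(2*j)) = 1)
t(l) = -1 + l (t(l) = l - 1*1 = l - 1 = -1 + l)
I(u) = u²
x(a) = -2*a
x(s) - I(t(-2 - 1*(-4))) = -2*(-17) - (-1 + (-2 - 1*(-4)))² = 34 - (-1 + (-2 + 4))² = 34 - (-1 + 2)² = 34 - 1*1² = 34 - 1*1 = 34 - 1 = 33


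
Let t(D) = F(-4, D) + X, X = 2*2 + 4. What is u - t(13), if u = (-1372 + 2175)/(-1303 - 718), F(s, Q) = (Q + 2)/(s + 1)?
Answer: -6866/2021 ≈ -3.3973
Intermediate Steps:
F(s, Q) = (2 + Q)/(1 + s)
X = 8 (X = 4 + 4 = 8)
t(D) = 22/3 - D/3 (t(D) = (2 + D)/(1 - 4) + 8 = (2 + D)/(-3) + 8 = -(2 + D)/3 + 8 = (-⅔ - D/3) + 8 = 22/3 - D/3)
u = -803/2021 (u = 803/(-2021) = 803*(-1/2021) = -803/2021 ≈ -0.39733)
u - t(13) = -803/2021 - (22/3 - ⅓*13) = -803/2021 - (22/3 - 13/3) = -803/2021 - 1*3 = -803/2021 - 3 = -6866/2021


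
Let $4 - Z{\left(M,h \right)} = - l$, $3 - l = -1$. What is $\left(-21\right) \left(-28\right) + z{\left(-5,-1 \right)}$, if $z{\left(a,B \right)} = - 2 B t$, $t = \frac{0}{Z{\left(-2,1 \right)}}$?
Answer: $588$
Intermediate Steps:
$l = 4$ ($l = 3 - -1 = 3 + 1 = 4$)
$Z{\left(M,h \right)} = 8$ ($Z{\left(M,h \right)} = 4 - \left(-1\right) 4 = 4 - -4 = 4 + 4 = 8$)
$t = 0$ ($t = \frac{0}{8} = 0 \cdot \frac{1}{8} = 0$)
$z{\left(a,B \right)} = 0$ ($z{\left(a,B \right)} = - 2 B 0 = 0$)
$\left(-21\right) \left(-28\right) + z{\left(-5,-1 \right)} = \left(-21\right) \left(-28\right) + 0 = 588 + 0 = 588$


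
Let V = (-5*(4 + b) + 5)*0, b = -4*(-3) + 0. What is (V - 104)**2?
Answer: 10816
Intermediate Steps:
b = 12 (b = 12 + 0 = 12)
V = 0 (V = (-5*(4 + 12) + 5)*0 = (-5*16 + 5)*0 = (-80 + 5)*0 = -75*0 = 0)
(V - 104)**2 = (0 - 104)**2 = (-104)**2 = 10816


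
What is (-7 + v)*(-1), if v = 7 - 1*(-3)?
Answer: -3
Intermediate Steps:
v = 10 (v = 7 + 3 = 10)
(-7 + v)*(-1) = (-7 + 10)*(-1) = 3*(-1) = -3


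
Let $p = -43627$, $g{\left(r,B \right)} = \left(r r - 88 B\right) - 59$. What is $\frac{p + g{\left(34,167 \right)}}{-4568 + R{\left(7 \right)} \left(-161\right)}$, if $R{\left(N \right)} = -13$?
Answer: $\frac{57226}{2475} \approx 23.122$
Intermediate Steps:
$g{\left(r,B \right)} = -59 + r^{2} - 88 B$ ($g{\left(r,B \right)} = \left(r^{2} - 88 B\right) - 59 = -59 + r^{2} - 88 B$)
$\frac{p + g{\left(34,167 \right)}}{-4568 + R{\left(7 \right)} \left(-161\right)} = \frac{-43627 - \left(14755 - 1156\right)}{-4568 - -2093} = \frac{-43627 - 13599}{-4568 + 2093} = \frac{-43627 - 13599}{-2475} = \left(-57226\right) \left(- \frac{1}{2475}\right) = \frac{57226}{2475}$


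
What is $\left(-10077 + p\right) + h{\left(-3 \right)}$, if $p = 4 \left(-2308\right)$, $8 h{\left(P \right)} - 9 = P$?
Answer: $- \frac{77233}{4} \approx -19308.0$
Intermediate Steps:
$h{\left(P \right)} = \frac{9}{8} + \frac{P}{8}$
$p = -9232$
$\left(-10077 + p\right) + h{\left(-3 \right)} = \left(-10077 - 9232\right) + \left(\frac{9}{8} + \frac{1}{8} \left(-3\right)\right) = -19309 + \left(\frac{9}{8} - \frac{3}{8}\right) = -19309 + \frac{3}{4} = - \frac{77233}{4}$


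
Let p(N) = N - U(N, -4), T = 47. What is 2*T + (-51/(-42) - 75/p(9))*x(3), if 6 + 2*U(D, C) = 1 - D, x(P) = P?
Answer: 9361/112 ≈ 83.580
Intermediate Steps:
U(D, C) = -5/2 - D/2 (U(D, C) = -3 + (1 - D)/2 = -3 + (½ - D/2) = -5/2 - D/2)
p(N) = 5/2 + 3*N/2 (p(N) = N - (-5/2 - N/2) = N + (5/2 + N/2) = 5/2 + 3*N/2)
2*T + (-51/(-42) - 75/p(9))*x(3) = 2*47 + (-51/(-42) - 75/(5/2 + (3/2)*9))*3 = 94 + (-51*(-1/42) - 75/(5/2 + 27/2))*3 = 94 + (17/14 - 75/16)*3 = 94 - 389/112*3 = 94 - 1167/112 = 9361/112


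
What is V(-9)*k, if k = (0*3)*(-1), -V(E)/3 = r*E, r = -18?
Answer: 0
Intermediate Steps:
V(E) = 54*E (V(E) = -(-54)*E = 54*E)
k = 0 (k = 0*(-1) = 0)
V(-9)*k = (54*(-9))*0 = -486*0 = 0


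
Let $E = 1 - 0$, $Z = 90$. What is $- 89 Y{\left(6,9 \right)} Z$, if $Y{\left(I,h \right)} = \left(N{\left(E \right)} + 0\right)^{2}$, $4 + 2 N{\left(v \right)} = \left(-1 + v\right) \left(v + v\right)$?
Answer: $-32040$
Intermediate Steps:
$E = 1$ ($E = 1 + 0 = 1$)
$N{\left(v \right)} = -2 + v \left(-1 + v\right)$ ($N{\left(v \right)} = -2 + \frac{\left(-1 + v\right) \left(v + v\right)}{2} = -2 + \frac{\left(-1 + v\right) 2 v}{2} = -2 + \frac{2 v \left(-1 + v\right)}{2} = -2 + v \left(-1 + v\right)$)
$Y{\left(I,h \right)} = 4$ ($Y{\left(I,h \right)} = \left(\left(-2 + 1^{2} - 1\right) + 0\right)^{2} = \left(\left(-2 + 1 - 1\right) + 0\right)^{2} = \left(-2 + 0\right)^{2} = \left(-2\right)^{2} = 4$)
$- 89 Y{\left(6,9 \right)} Z = \left(-89\right) 4 \cdot 90 = \left(-356\right) 90 = -32040$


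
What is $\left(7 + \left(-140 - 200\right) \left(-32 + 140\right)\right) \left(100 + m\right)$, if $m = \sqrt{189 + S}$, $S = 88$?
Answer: $-3671300 - 36713 \sqrt{277} \approx -4.2823 \cdot 10^{6}$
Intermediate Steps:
$m = \sqrt{277}$ ($m = \sqrt{189 + 88} = \sqrt{277} \approx 16.643$)
$\left(7 + \left(-140 - 200\right) \left(-32 + 140\right)\right) \left(100 + m\right) = \left(7 + \left(-140 - 200\right) \left(-32 + 140\right)\right) \left(100 + \sqrt{277}\right) = \left(7 - 36720\right) \left(100 + \sqrt{277}\right) = - 36713 \left(100 + \sqrt{277}\right) = -3671300 - 36713 \sqrt{277}$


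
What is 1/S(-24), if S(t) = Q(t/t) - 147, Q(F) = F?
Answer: -1/146 ≈ -0.0068493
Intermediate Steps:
S(t) = -146 (S(t) = t/t - 147 = 1 - 147 = -146)
1/S(-24) = 1/(-146) = -1/146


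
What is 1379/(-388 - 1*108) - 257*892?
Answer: -113706403/496 ≈ -2.2925e+5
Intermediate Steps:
1379/(-388 - 1*108) - 257*892 = 1379/(-388 - 108) - 229244 = 1379/(-496) - 229244 = 1379*(-1/496) - 229244 = -1379/496 - 229244 = -113706403/496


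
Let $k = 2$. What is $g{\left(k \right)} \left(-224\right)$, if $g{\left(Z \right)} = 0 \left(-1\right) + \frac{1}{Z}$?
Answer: $-112$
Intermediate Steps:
$g{\left(Z \right)} = \frac{1}{Z}$ ($g{\left(Z \right)} = 0 + \frac{1}{Z} = \frac{1}{Z}$)
$g{\left(k \right)} \left(-224\right) = \frac{1}{2} \left(-224\right) = -112$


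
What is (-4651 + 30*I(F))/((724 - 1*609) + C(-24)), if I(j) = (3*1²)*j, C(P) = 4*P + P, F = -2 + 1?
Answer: 4741/5 ≈ 948.20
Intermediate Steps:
F = -1
C(P) = 5*P
I(j) = 3*j (I(j) = (3*1)*j = 3*j)
(-4651 + 30*I(F))/((724 - 1*609) + C(-24)) = (-4651 + 30*(3*(-1)))/((724 - 1*609) + 5*(-24)) = (-4651 + 30*(-3))/((724 - 609) - 120) = (-4651 - 90)/(115 - 120) = -4741/(-5) = -4741*(-⅕) = 4741/5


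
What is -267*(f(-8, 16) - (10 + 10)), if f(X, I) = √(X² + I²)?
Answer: 5340 - 2136*√5 ≈ 563.76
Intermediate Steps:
f(X, I) = √(I² + X²)
-267*(f(-8, 16) - (10 + 10)) = -267*(√(16² + (-8)²) - (10 + 10)) = -267*(√(256 + 64) - 1*20) = -267*(√320 - 20) = -267*(8*√5 - 20) = -267*(-20 + 8*√5) = 5340 - 2136*√5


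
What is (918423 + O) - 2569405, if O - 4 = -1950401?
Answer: -3601379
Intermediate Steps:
O = -1950397 (O = 4 - 1950401 = -1950397)
(918423 + O) - 2569405 = (918423 - 1950397) - 2569405 = -1031974 - 2569405 = -3601379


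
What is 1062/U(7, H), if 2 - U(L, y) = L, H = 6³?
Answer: -1062/5 ≈ -212.40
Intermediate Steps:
H = 216
U(L, y) = 2 - L
1062/U(7, H) = 1062/(2 - 1*7) = 1062/(2 - 7) = 1062/(-5) = 1062*(-⅕) = -1062/5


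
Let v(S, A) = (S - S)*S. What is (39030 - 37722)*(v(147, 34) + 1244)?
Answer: 1627152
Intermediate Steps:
v(S, A) = 0 (v(S, A) = 0*S = 0)
(39030 - 37722)*(v(147, 34) + 1244) = (39030 - 37722)*(0 + 1244) = 1308*1244 = 1627152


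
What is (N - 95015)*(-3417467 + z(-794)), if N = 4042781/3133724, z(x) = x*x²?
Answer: 150059490650313401429/3133724 ≈ 4.7885e+13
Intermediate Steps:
z(x) = x³
N = 4042781/3133724 (N = 4042781*(1/3133724) = 4042781/3133724 ≈ 1.2901)
(N - 95015)*(-3417467 + z(-794)) = (4042781/3133724 - 95015)*(-3417467 + (-794)³) = -297746743079*(-3417467 - 500566184)/3133724 = -297746743079/3133724*(-503983651) = 150059490650313401429/3133724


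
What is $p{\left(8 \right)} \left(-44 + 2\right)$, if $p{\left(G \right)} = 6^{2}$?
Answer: $-1512$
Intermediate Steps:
$p{\left(G \right)} = 36$
$p{\left(8 \right)} \left(-44 + 2\right) = 36 \left(-44 + 2\right) = 36 \left(-42\right) = -1512$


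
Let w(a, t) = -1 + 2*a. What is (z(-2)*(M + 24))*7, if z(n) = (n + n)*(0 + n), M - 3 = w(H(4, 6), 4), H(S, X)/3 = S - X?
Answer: 784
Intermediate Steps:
H(S, X) = -3*X + 3*S (H(S, X) = 3*(S - X) = -3*X + 3*S)
M = -10 (M = 3 + (-1 + 2*(-3*6 + 3*4)) = 3 + (-1 + 2*(-18 + 12)) = 3 + (-1 + 2*(-6)) = 3 + (-1 - 12) = 3 - 13 = -10)
z(n) = 2*n² (z(n) = (2*n)*n = 2*n²)
(z(-2)*(M + 24))*7 = ((2*(-2)²)*(-10 + 24))*7 = ((2*4)*14)*7 = (8*14)*7 = 112*7 = 784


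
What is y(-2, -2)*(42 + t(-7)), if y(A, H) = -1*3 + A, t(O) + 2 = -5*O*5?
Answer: -1075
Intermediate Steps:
t(O) = -2 - 25*O (t(O) = -2 - 5*O*5 = -2 - 25*O)
y(A, H) = -3 + A
y(-2, -2)*(42 + t(-7)) = (-3 - 2)*(42 + (-2 - 25*(-7))) = -5*(42 + (-2 + 175)) = -5*(42 + 173) = -5*215 = -1075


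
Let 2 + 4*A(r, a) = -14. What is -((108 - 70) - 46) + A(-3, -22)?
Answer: 4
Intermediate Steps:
A(r, a) = -4 (A(r, a) = -1/2 + (1/4)*(-14) = -1/2 - 7/2 = -4)
-((108 - 70) - 46) + A(-3, -22) = -((108 - 70) - 46) - 4 = -(38 - 46) - 4 = -1*(-8) - 4 = 8 - 4 = 4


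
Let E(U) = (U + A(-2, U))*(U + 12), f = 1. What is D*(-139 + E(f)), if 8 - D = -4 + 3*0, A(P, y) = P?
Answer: -1824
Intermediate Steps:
D = 12 (D = 8 - (-4 + 3*0) = 8 - (-4 + 0) = 8 - 1*(-4) = 8 + 4 = 12)
E(U) = (-2 + U)*(12 + U) (E(U) = (U - 2)*(U + 12) = (-2 + U)*(12 + U))
D*(-139 + E(f)) = 12*(-139 + (-24 + 1² + 10*1)) = 12*(-139 + (-24 + 1 + 10)) = 12*(-139 - 13) = 12*(-152) = -1824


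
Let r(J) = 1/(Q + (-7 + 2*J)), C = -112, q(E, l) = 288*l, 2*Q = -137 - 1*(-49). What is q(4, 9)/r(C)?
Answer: -712800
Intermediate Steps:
Q = -44 (Q = (-137 - 1*(-49))/2 = (-137 + 49)/2 = (½)*(-88) = -44)
r(J) = 1/(-51 + 2*J) (r(J) = 1/(-44 + (-7 + 2*J)) = 1/(-51 + 2*J))
q(4, 9)/r(C) = (288*9)/(1/(-51 + 2*(-112))) = 2592/(1/(-51 - 224)) = 2592/(1/(-275)) = 2592/(-1/275) = 2592*(-275) = -712800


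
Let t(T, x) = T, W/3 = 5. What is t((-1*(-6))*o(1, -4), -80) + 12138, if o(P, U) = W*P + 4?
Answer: 12252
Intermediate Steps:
W = 15 (W = 3*5 = 15)
o(P, U) = 4 + 15*P (o(P, U) = 15*P + 4 = 4 + 15*P)
t((-1*(-6))*o(1, -4), -80) + 12138 = (-1*(-6))*(4 + 15*1) + 12138 = 6*(4 + 15) + 12138 = 6*19 + 12138 = 114 + 12138 = 12252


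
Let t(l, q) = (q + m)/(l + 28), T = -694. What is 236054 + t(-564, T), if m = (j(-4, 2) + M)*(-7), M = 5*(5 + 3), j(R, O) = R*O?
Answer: 63262931/268 ≈ 2.3606e+5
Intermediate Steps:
j(R, O) = O*R
M = 40 (M = 5*8 = 40)
m = -224 (m = (2*(-4) + 40)*(-7) = (-8 + 40)*(-7) = 32*(-7) = -224)
t(l, q) = (-224 + q)/(28 + l) (t(l, q) = (q - 224)/(l + 28) = (-224 + q)/(28 + l))
236054 + t(-564, T) = 236054 + (-224 - 694)/(28 - 564) = 236054 - 918/(-536) = 236054 - 1/536*(-918) = 236054 + 459/268 = 63262931/268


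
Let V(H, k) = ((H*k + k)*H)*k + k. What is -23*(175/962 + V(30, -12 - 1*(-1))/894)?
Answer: -623298436/215007 ≈ -2899.0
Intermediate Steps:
V(H, k) = k + H*k*(k + H*k) (V(H, k) = ((k + H*k)*H)*k + k = (H*(k + H*k))*k + k = H*k*(k + H*k) + k = k + H*k*(k + H*k))
-23*(175/962 + V(30, -12 - 1*(-1))/894) = -23*(175/962 + ((-12 - 1*(-1))*(1 + 30*(-12 - 1*(-1)) + (-12 - 1*(-1))*30²))/894) = -23*(175*(1/962) + ((-12 + 1)*(1 + 30*(-12 + 1) + (-12 + 1)*900))*(1/894)) = -23*(175/962 - 11*(1 + 30*(-11) - 11*900)*(1/894)) = -23*(175/962 - 11*(1 - 330 - 9900)*(1/894)) = -23*(175/962 - 11*(-10229)*(1/894)) = -23*(175/962 + 112519*(1/894)) = -23*(175/962 + 112519/894) = -23*27099932/215007 = -623298436/215007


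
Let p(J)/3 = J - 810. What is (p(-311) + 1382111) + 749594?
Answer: 2128342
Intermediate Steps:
p(J) = -2430 + 3*J (p(J) = 3*(J - 810) = 3*(-810 + J) = -2430 + 3*J)
(p(-311) + 1382111) + 749594 = ((-2430 + 3*(-311)) + 1382111) + 749594 = ((-2430 - 933) + 1382111) + 749594 = (-3363 + 1382111) + 749594 = 1378748 + 749594 = 2128342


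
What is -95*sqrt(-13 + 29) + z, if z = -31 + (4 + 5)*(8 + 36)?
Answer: -15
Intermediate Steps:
z = 365 (z = -31 + 9*44 = -31 + 396 = 365)
-95*sqrt(-13 + 29) + z = -95*sqrt(-13 + 29) + 365 = -95*sqrt(16) + 365 = -95*4 + 365 = -380 + 365 = -15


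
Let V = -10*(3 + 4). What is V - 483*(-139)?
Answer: 67067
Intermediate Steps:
V = -70 (V = -10*7 = -70)
V - 483*(-139) = -70 - 483*(-139) = -70 + 67137 = 67067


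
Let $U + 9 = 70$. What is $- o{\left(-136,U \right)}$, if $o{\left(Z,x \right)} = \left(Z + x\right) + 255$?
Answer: $-180$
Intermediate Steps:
$U = 61$ ($U = -9 + 70 = 61$)
$o{\left(Z,x \right)} = 255 + Z + x$
$- o{\left(-136,U \right)} = - (255 - 136 + 61) = \left(-1\right) 180 = -180$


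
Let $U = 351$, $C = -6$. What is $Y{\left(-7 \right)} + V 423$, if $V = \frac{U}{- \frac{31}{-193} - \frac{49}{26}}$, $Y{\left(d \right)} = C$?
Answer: $- \frac{745089420}{8651} \approx -86128.0$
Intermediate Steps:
$Y{\left(d \right)} = -6$
$V = - \frac{1761318}{8651}$ ($V = \frac{351}{- \frac{31}{-193} - \frac{49}{26}} = \frac{351}{\left(-31\right) \left(- \frac{1}{193}\right) - \frac{49}{26}} = \frac{351}{\frac{31}{193} - \frac{49}{26}} = \frac{351}{- \frac{8651}{5018}} = 351 \left(- \frac{5018}{8651}\right) = - \frac{1761318}{8651} \approx -203.6$)
$Y{\left(-7 \right)} + V 423 = -6 - \frac{745037514}{8651} = - \frac{745089420}{8651}$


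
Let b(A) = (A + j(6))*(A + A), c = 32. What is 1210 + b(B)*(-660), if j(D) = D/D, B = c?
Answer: -1392710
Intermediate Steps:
B = 32
j(D) = 1
b(A) = 2*A*(1 + A) (b(A) = (A + 1)*(A + A) = (1 + A)*(2*A) = 2*A*(1 + A))
1210 + b(B)*(-660) = 1210 + (2*32*(1 + 32))*(-660) = 1210 + (2*32*33)*(-660) = 1210 + 2112*(-660) = 1210 - 1393920 = -1392710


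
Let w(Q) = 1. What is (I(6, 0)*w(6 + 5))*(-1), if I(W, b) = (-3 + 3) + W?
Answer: -6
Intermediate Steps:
I(W, b) = W (I(W, b) = 0 + W = W)
(I(6, 0)*w(6 + 5))*(-1) = (6*1)*(-1) = 6*(-1) = -6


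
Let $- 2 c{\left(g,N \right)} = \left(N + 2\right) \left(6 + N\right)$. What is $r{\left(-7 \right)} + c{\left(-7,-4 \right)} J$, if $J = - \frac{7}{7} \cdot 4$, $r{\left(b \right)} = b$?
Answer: $-15$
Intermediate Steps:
$c{\left(g,N \right)} = - \frac{\left(2 + N\right) \left(6 + N\right)}{2}$ ($c{\left(g,N \right)} = - \frac{\left(N + 2\right) \left(6 + N\right)}{2} = - \frac{\left(2 + N\right) \left(6 + N\right)}{2}$)
$J = -4$ ($J = \left(-7\right) \frac{1}{7} \cdot 4 = \left(-1\right) 4 = -4$)
$r{\left(-7 \right)} + c{\left(-7,-4 \right)} J = -7 + \left(-6 - -16 - \frac{\left(-4\right)^{2}}{2}\right) \left(-4\right) = -7 + \left(-6 + 16 - 8\right) \left(-4\right) = -7 + 2 \left(-4\right) = -7 - 8 = -15$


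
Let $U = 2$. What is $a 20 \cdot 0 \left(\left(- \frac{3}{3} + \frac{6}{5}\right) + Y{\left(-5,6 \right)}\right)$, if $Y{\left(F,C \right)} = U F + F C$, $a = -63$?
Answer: $0$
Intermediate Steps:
$Y{\left(F,C \right)} = 2 F + C F$ ($Y{\left(F,C \right)} = 2 F + F C = 2 F + C F$)
$a 20 \cdot 0 \left(\left(- \frac{3}{3} + \frac{6}{5}\right) + Y{\left(-5,6 \right)}\right) = \left(-63\right) 20 \cdot 0 \left(\left(- \frac{3}{3} + \frac{6}{5}\right) - 5 \left(2 + 6\right)\right) = - 1260 \cdot 0 \left(\left(\left(-3\right) \frac{1}{3} + 6 \cdot \frac{1}{5}\right) - 40\right) = - 1260 \cdot 0 \left(\left(-1 + \frac{6}{5}\right) - 40\right) = - 1260 \cdot 0 \left(\frac{1}{5} - 40\right) = - 1260 \cdot 0 \left(- \frac{199}{5}\right) = \left(-1260\right) 0 = 0$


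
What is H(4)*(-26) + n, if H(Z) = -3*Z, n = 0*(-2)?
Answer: 312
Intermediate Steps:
n = 0
H(4)*(-26) + n = -3*4*(-26) + 0 = -12*(-26) + 0 = 312 + 0 = 312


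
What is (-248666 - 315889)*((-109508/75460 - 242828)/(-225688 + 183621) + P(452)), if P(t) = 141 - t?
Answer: 169876172124408/985831 ≈ 1.7232e+8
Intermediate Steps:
(-248666 - 315889)*((-109508/75460 - 242828)/(-225688 + 183621) + P(452)) = (-248666 - 315889)*((-109508/75460 - 242828)/(-225688 + 183621) + (141 - 1*452)) = -564555*((-109508*1/75460 - 242828)/(-42067) + (141 - 452)) = -564555*((-3911/2695 - 242828)*(-1/42067) - 311) = -564555*(-654425371/2695*(-1/42067) - 311) = -564555*(28453277/4929155 - 311) = -564555*(-1504513928/4929155) = 169876172124408/985831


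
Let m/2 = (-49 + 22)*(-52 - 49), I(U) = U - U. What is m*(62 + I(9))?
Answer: 338148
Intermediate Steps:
I(U) = 0
m = 5454 (m = 2*((-49 + 22)*(-52 - 49)) = 2*(-27*(-101)) = 2*2727 = 5454)
m*(62 + I(9)) = 5454*(62 + 0) = 5454*62 = 338148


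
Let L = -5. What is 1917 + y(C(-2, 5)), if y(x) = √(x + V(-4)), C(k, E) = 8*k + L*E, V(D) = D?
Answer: 1917 + 3*I*√5 ≈ 1917.0 + 6.7082*I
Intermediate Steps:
C(k, E) = -5*E + 8*k (C(k, E) = 8*k - 5*E = -5*E + 8*k)
y(x) = √(-4 + x) (y(x) = √(x - 4) = √(-4 + x))
1917 + y(C(-2, 5)) = 1917 + √(-4 + (-5*5 + 8*(-2))) = 1917 + √(-4 + (-25 - 16)) = 1917 + √(-4 - 41) = 1917 + √(-45) = 1917 + 3*I*√5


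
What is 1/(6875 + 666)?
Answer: 1/7541 ≈ 0.00013261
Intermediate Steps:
1/(6875 + 666) = 1/7541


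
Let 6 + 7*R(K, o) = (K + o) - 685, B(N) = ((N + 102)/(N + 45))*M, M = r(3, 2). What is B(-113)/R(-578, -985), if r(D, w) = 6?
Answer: -33/10948 ≈ -0.0030142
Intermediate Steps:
M = 6
B(N) = 6*(102 + N)/(45 + N) (B(N) = ((N + 102)/(N + 45))*6 = ((102 + N)/(45 + N))*6 = 6*(102 + N)/(45 + N))
R(K, o) = -691/7 + K/7 + o/7 (R(K, o) = -6/7 + ((K + o) - 685)/7 = -6/7 + (-685 + K + o)/7 = -6/7 + (-685/7 + K/7 + o/7) = -691/7 + K/7 + o/7)
B(-113)/R(-578, -985) = (6*(102 - 113)/(45 - 113))/(-691/7 + (1/7)*(-578) + (1/7)*(-985)) = (6*(-11)/(-68))/(-691/7 - 578/7 - 985/7) = (6*(-1/68)*(-11))/(-322) = (33/34)*(-1/322) = -33/10948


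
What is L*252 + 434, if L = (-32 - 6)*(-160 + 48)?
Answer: 1072946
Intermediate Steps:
L = 4256 (L = -38*(-112) = 4256)
L*252 + 434 = 4256*252 + 434 = 1072512 + 434 = 1072946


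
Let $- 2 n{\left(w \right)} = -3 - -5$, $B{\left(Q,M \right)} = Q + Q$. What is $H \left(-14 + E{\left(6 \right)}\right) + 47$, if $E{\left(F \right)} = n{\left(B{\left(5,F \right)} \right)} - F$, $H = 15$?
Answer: $-268$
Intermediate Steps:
$B{\left(Q,M \right)} = 2 Q$
$n{\left(w \right)} = -1$ ($n{\left(w \right)} = - \frac{-3 - -5}{2} = - \frac{-3 + 5}{2} = \left(- \frac{1}{2}\right) 2 = -1$)
$E{\left(F \right)} = -1 - F$
$H \left(-14 + E{\left(6 \right)}\right) + 47 = 15 \left(-14 - 7\right) + 47 = 15 \left(-21\right) + 47 = -315 + 47 = -268$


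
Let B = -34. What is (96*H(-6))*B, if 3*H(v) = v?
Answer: 6528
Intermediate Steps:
H(v) = v/3
(96*H(-6))*B = (96*((⅓)*(-6)))*(-34) = (96*(-2))*(-34) = -192*(-34) = 6528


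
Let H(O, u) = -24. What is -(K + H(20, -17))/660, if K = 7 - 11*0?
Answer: 17/660 ≈ 0.025758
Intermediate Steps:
K = 7 (K = 7 + 0 = 7)
-(K + H(20, -17))/660 = -(7 - 24)/660 = -(-17)/660 = -1*(-17/660) = 17/660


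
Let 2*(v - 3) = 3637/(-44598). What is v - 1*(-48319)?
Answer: 4310125475/89196 ≈ 48322.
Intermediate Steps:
v = 263951/89196 (v = 3 + (3637/(-44598))/2 = 3 + (3637*(-1/44598))/2 = 3 + (½)*(-3637/44598) = 3 - 3637/89196 = 263951/89196 ≈ 2.9592)
v - 1*(-48319) = 263951/89196 - 1*(-48319) = 263951/89196 + 48319 = 4310125475/89196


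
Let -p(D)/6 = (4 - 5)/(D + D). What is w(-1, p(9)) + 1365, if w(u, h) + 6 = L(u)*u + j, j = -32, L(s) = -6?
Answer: 1333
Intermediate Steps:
p(D) = 3/D (p(D) = -6*(4 - 5)/(D + D) = -(-6)/(2*D) = -(-6)*1/(2*D) = -(-3)/D = 3/D)
w(u, h) = -38 - 6*u (w(u, h) = -6 + (-6*u - 32) = -6 + (-32 - 6*u) = -38 - 6*u)
w(-1, p(9)) + 1365 = (-38 - 6*(-1)) + 1365 = (-38 + 6) + 1365 = -32 + 1365 = 1333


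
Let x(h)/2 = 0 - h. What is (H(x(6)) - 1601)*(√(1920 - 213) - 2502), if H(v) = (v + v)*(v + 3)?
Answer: 3465270 - 1385*√1707 ≈ 3.4080e+6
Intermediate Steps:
x(h) = -2*h (x(h) = 2*(0 - h) = 2*(-h) = -2*h)
H(v) = 2*v*(3 + v) (H(v) = (2*v)*(3 + v) = 2*v*(3 + v))
(H(x(6)) - 1601)*(√(1920 - 213) - 2502) = (2*(-2*6)*(3 - 2*6) - 1601)*(√(1920 - 213) - 2502) = (2*(-12)*(3 - 12) - 1601)*(√1707 - 2502) = (2*(-12)*(-9) - 1601)*(-2502 + √1707) = (216 - 1601)*(-2502 + √1707) = -1385*(-2502 + √1707) = 3465270 - 1385*√1707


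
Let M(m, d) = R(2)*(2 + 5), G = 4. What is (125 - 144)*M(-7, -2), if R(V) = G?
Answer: -532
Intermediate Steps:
R(V) = 4
M(m, d) = 28 (M(m, d) = 4*(2 + 5) = 4*7 = 28)
(125 - 144)*M(-7, -2) = (125 - 144)*28 = -19*28 = -532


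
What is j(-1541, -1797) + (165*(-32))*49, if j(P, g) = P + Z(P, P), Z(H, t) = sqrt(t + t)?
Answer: -260261 + I*sqrt(3082) ≈ -2.6026e+5 + 55.516*I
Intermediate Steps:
Z(H, t) = sqrt(2)*sqrt(t) (Z(H, t) = sqrt(2*t) = sqrt(2)*sqrt(t))
j(P, g) = P + sqrt(2)*sqrt(P)
j(-1541, -1797) + (165*(-32))*49 = (-1541 + sqrt(2)*sqrt(-1541)) + (165*(-32))*49 = (-1541 + sqrt(2)*(I*sqrt(1541))) - 5280*49 = (-1541 + I*sqrt(3082)) - 258720 = -260261 + I*sqrt(3082)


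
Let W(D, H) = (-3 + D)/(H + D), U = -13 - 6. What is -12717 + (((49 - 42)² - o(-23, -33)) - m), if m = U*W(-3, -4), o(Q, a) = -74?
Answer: -88044/7 ≈ -12578.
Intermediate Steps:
U = -19
W(D, H) = (-3 + D)/(D + H)
m = -114/7 (m = -19*(-3 - 3)/(-3 - 4) = -19*(-6)/(-7) = -(-19)*(-6)/7 = -19*6/7 = -114/7 ≈ -16.286)
-12717 + (((49 - 42)² - o(-23, -33)) - m) = -12717 + (((49 - 42)² - 1*(-74)) - 1*(-114/7)) = -12717 + ((7² + 74) + 114/7) = -12717 + ((49 + 74) + 114/7) = -12717 + (123 + 114/7) = -12717 + 975/7 = -88044/7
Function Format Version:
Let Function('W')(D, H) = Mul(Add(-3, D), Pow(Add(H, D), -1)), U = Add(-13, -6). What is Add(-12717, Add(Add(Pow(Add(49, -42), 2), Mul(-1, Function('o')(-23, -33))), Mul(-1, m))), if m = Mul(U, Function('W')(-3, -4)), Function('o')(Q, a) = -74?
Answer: Rational(-88044, 7) ≈ -12578.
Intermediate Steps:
U = -19
Function('W')(D, H) = Mul(Pow(Add(D, H), -1), Add(-3, D)) (Function('W')(D, H) = Mul(Add(-3, D), Pow(Add(D, H), -1)) = Mul(Pow(Add(D, H), -1), Add(-3, D)))
m = Rational(-114, 7) (m = Mul(-19, Mul(Pow(Add(-3, -4), -1), Add(-3, -3))) = Mul(-19, Mul(Pow(-7, -1), -6)) = Mul(-19, Mul(Rational(-1, 7), -6)) = Mul(-19, Rational(6, 7)) = Rational(-114, 7) ≈ -16.286)
Add(-12717, Add(Add(Pow(Add(49, -42), 2), Mul(-1, Function('o')(-23, -33))), Mul(-1, m))) = Add(-12717, Add(Add(Pow(Add(49, -42), 2), Mul(-1, -74)), Mul(-1, Rational(-114, 7)))) = Add(-12717, Add(Add(Pow(7, 2), 74), Rational(114, 7))) = Add(-12717, Add(Add(49, 74), Rational(114, 7))) = Add(-12717, Add(123, Rational(114, 7))) = Add(-12717, Rational(975, 7)) = Rational(-88044, 7)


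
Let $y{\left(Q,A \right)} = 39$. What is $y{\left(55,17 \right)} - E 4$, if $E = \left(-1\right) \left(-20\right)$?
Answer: $-41$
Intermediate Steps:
$E = 20$
$y{\left(55,17 \right)} - E 4 = 39 - 20 \cdot 4 = 39 - 80 = -41$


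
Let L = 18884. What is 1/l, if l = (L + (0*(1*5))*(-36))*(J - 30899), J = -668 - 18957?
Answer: -1/954095216 ≈ -1.0481e-9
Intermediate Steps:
J = -19625
l = -954095216 (l = (18884 + (0*(1*5))*(-36))*(-19625 - 30899) = (18884 + (0*5)*(-36))*(-50524) = (18884 + 0*(-36))*(-50524) = (18884 + 0)*(-50524) = 18884*(-50524) = -954095216)
1/l = 1/(-954095216) = -1/954095216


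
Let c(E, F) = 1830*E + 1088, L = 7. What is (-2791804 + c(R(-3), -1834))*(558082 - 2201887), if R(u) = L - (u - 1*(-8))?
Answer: 4581376588080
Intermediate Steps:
R(u) = -1 - u (R(u) = 7 - (u - 1*(-8)) = 7 - (u + 8) = 7 - (8 + u) = 7 + (-8 - u) = -1 - u)
c(E, F) = 1088 + 1830*E
(-2791804 + c(R(-3), -1834))*(558082 - 2201887) = (-2791804 + (1088 + 1830*(-1 - 1*(-3))))*(558082 - 2201887) = (-2791804 + (1088 + 1830*(-1 + 3)))*(-1643805) = (-2791804 + (1088 + 1830*2))*(-1643805) = (-2791804 + (1088 + 3660))*(-1643805) = (-2791804 + 4748)*(-1643805) = -2787056*(-1643805) = 4581376588080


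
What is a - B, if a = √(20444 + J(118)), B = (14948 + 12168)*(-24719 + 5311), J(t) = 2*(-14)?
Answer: 526267328 + 8*√319 ≈ 5.2627e+8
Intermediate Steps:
J(t) = -28
B = -526267328 (B = 27116*(-19408) = -526267328)
a = 8*√319 (a = √(20444 - 28) = √20416 = 8*√319 ≈ 142.88)
a - B = 8*√319 - 1*(-526267328) = 8*√319 + 526267328 = 526267328 + 8*√319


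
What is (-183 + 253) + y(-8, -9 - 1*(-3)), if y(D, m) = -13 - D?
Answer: 65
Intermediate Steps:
(-183 + 253) + y(-8, -9 - 1*(-3)) = (-183 + 253) + (-13 - 1*(-8)) = 70 + (-13 + 8) = 70 - 5 = 65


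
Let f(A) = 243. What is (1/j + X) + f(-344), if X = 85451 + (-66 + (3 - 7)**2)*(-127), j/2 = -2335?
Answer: 429845479/4670 ≈ 92044.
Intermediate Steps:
j = -4670 (j = 2*(-2335) = -4670)
X = 91801 (X = 85451 + (-66 + (-4)**2)*(-127) = 85451 + (-66 + 16)*(-127) = 85451 - 50*(-127) = 85451 + 6350 = 91801)
(1/j + X) + f(-344) = (1/(-4670) + 91801) + 243 = (-1/4670 + 91801) + 243 = 428710669/4670 + 243 = 429845479/4670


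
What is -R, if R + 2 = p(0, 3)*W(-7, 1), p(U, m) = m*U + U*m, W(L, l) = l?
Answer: 2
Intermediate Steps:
p(U, m) = 2*U*m (p(U, m) = U*m + U*m = 2*U*m)
R = -2 (R = -2 + (2*0*3)*1 = -2 + 0*1 = -2 + 0 = -2)
-R = -1*(-2) = 2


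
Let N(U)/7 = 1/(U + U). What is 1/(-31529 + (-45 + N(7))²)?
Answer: -4/118195 ≈ -3.3842e-5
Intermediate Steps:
N(U) = 7/(2*U) (N(U) = 7/(U + U) = 7/((2*U)) = 7*(1/(2*U)) = 7/(2*U))
1/(-31529 + (-45 + N(7))²) = 1/(-31529 + (-45 + (7/2)/7)²) = 1/(-31529 + (-45 + (7/2)*(⅐))²) = 1/(-31529 + (-45 + ½)²) = 1/(-31529 + (-89/2)²) = 1/(-31529 + 7921/4) = 1/(-118195/4) = -4/118195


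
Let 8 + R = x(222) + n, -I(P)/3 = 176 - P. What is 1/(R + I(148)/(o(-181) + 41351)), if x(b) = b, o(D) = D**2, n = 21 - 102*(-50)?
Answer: 6176/32948953 ≈ 0.00018744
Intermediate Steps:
n = 5121 (n = 21 + 5100 = 5121)
I(P) = -528 + 3*P (I(P) = -3*(176 - P) = -528 + 3*P)
R = 5335 (R = -8 + (222 + 5121) = -8 + 5343 = 5335)
1/(R + I(148)/(o(-181) + 41351)) = 1/(5335 + (-528 + 3*148)/((-181)**2 + 41351)) = 1/(5335 + (-528 + 444)/(32761 + 41351)) = 1/(5335 - 84/74112) = 1/(5335 - 84*1/74112) = 1/(5335 - 7/6176) = 1/(32948953/6176) = 6176/32948953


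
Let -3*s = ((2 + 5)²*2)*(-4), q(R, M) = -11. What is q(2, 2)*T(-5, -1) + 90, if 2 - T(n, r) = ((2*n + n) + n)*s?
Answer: -86036/3 ≈ -28679.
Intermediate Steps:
s = 392/3 (s = -(2 + 5)²*2*(-4)/3 = -7²*2*(-4)/3 = -49*2*(-4)/3 = -98*(-4)/3 = -⅓*(-392) = 392/3 ≈ 130.67)
T(n, r) = 2 - 1568*n/3 (T(n, r) = 2 - ((2*n + n) + n)*392/3 = 2 - (3*n + n)*392/3 = 2 - 4*n*392/3 = 2 - 1568*n/3)
q(2, 2)*T(-5, -1) + 90 = -11*(2 - 1568/3*(-5)) + 90 = -11*(2 + 7840/3) + 90 = -11*7846/3 + 90 = -86306/3 + 90 = -86036/3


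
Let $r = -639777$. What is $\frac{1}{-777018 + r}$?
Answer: $- \frac{1}{1416795} \approx -7.0582 \cdot 10^{-7}$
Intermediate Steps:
$\frac{1}{-777018 + r} = \frac{1}{-777018 - 639777} = \frac{1}{-1416795} = - \frac{1}{1416795}$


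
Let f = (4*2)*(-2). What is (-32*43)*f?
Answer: 22016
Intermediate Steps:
f = -16 (f = 8*(-2) = -16)
(-32*43)*f = -32*43*(-16) = -1376*(-16) = 22016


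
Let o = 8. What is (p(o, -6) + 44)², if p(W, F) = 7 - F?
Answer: 3249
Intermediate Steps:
(p(o, -6) + 44)² = ((7 - 1*(-6)) + 44)² = ((7 + 6) + 44)² = (13 + 44)² = 57² = 3249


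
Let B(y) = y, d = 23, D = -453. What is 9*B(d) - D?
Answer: 660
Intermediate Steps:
9*B(d) - D = 9*23 - 1*(-453) = 207 + 453 = 660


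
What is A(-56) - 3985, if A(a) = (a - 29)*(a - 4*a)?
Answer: -18265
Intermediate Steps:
A(a) = -3*a*(-29 + a) (A(a) = (-29 + a)*(-3*a) = -3*a*(-29 + a))
A(-56) - 3985 = 3*(-56)*(29 - 1*(-56)) - 3985 = 3*(-56)*(29 + 56) - 3985 = 3*(-56)*85 - 3985 = -14280 - 3985 = -18265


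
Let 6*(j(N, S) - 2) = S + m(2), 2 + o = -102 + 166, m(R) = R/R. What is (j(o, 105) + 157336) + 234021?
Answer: 1174130/3 ≈ 3.9138e+5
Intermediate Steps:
m(R) = 1
o = 62 (o = -2 + (-102 + 166) = -2 + 64 = 62)
j(N, S) = 13/6 + S/6 (j(N, S) = 2 + (S + 1)/6 = 2 + (1 + S)/6 = 2 + (1/6 + S/6) = 13/6 + S/6)
(j(o, 105) + 157336) + 234021 = ((13/6 + (1/6)*105) + 157336) + 234021 = ((13/6 + 35/2) + 157336) + 234021 = (59/3 + 157336) + 234021 = 472067/3 + 234021 = 1174130/3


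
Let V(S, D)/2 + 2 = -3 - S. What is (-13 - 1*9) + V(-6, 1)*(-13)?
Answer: -48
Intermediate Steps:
V(S, D) = -10 - 2*S (V(S, D) = -4 + 2*(-3 - S) = -4 + (-6 - 2*S) = -10 - 2*S)
(-13 - 1*9) + V(-6, 1)*(-13) = (-13 - 1*9) + (-10 - 2*(-6))*(-13) = (-13 - 9) + (-10 + 12)*(-13) = -22 + 2*(-13) = -22 - 26 = -48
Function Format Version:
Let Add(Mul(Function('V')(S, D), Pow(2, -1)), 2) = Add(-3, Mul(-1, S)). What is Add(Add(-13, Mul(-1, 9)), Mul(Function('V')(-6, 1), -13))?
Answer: -48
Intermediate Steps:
Function('V')(S, D) = Add(-10, Mul(-2, S)) (Function('V')(S, D) = Add(-4, Mul(2, Add(-3, Mul(-1, S)))) = Add(-4, Add(-6, Mul(-2, S))) = Add(-10, Mul(-2, S)))
Add(Add(-13, Mul(-1, 9)), Mul(Function('V')(-6, 1), -13)) = Add(Add(-13, Mul(-1, 9)), Mul(Add(-10, Mul(-2, -6)), -13)) = Add(Add(-13, -9), Mul(Add(-10, 12), -13)) = Add(-22, Mul(2, -13)) = Add(-22, -26) = -48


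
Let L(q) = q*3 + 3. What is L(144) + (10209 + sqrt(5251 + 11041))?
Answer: 10644 + 2*sqrt(4073) ≈ 10772.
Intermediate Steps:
L(q) = 3 + 3*q (L(q) = 3*q + 3 = 3 + 3*q)
L(144) + (10209 + sqrt(5251 + 11041)) = (3 + 3*144) + (10209 + sqrt(5251 + 11041)) = (3 + 432) + (10209 + sqrt(16292)) = 435 + (10209 + 2*sqrt(4073)) = 10644 + 2*sqrt(4073)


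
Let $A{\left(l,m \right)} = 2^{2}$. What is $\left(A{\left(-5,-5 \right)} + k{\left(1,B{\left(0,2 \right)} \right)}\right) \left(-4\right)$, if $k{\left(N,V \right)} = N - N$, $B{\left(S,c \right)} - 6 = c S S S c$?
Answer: $-16$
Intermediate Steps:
$B{\left(S,c \right)} = 6 + S^{3} c^{2}$ ($B{\left(S,c \right)} = 6 + c S S S c = 6 + S c S^{2} c = 6 + S c c S^{2} = 6 + S^{3} c^{2}$)
$k{\left(N,V \right)} = 0$
$A{\left(l,m \right)} = 4$
$\left(A{\left(-5,-5 \right)} + k{\left(1,B{\left(0,2 \right)} \right)}\right) \left(-4\right) = \left(4 + 0\right) \left(-4\right) = 4 \left(-4\right) = -16$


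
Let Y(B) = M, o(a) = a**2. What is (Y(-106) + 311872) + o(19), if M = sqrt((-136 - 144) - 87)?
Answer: 312233 + I*sqrt(367) ≈ 3.1223e+5 + 19.157*I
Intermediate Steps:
M = I*sqrt(367) (M = sqrt(-280 - 87) = sqrt(-367) = I*sqrt(367) ≈ 19.157*I)
Y(B) = I*sqrt(367)
(Y(-106) + 311872) + o(19) = (I*sqrt(367) + 311872) + 19**2 = (311872 + I*sqrt(367)) + 361 = 312233 + I*sqrt(367)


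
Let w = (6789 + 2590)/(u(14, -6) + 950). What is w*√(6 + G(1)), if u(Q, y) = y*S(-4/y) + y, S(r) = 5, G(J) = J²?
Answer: 9379*√7/914 ≈ 27.149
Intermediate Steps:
u(Q, y) = 6*y (u(Q, y) = y*5 + y = 5*y + y = 6*y)
w = 9379/914 (w = (6789 + 2590)/(6*(-6) + 950) = 9379/(-36 + 950) = 9379/914 ≈ 10.261)
w*√(6 + G(1)) = 9379*√(6 + 1²)/914 = 9379*√(6 + 1)/914 = 9379*√7/914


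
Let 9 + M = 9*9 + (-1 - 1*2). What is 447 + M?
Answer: 516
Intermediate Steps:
M = 69 (M = -9 + (9*9 + (-1 - 1*2)) = -9 + (81 + (-1 - 2)) = -9 + (81 - 3) = -9 + 78 = 69)
447 + M = 447 + 69 = 516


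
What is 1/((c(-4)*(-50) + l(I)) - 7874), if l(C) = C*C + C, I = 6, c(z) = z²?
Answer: -1/8632 ≈ -0.00011585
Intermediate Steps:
l(C) = C + C² (l(C) = C² + C = C + C²)
1/((c(-4)*(-50) + l(I)) - 7874) = 1/(((-4)²*(-50) + 6*(1 + 6)) - 7874) = 1/((16*(-50) + 6*7) - 7874) = 1/((-800 + 42) - 7874) = 1/(-758 - 7874) = 1/(-8632) = -1/8632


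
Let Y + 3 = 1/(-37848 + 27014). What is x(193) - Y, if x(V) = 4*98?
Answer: 4279431/10834 ≈ 395.00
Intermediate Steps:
x(V) = 392
Y = -32503/10834 (Y = -3 + 1/(-37848 + 27014) = -3 + 1/(-10834) = -3 - 1/10834 = -32503/10834 ≈ -3.0001)
x(193) - Y = 392 - 1*(-32503/10834) = 392 + 32503/10834 = 4279431/10834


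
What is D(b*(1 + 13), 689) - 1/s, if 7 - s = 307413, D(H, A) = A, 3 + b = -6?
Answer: 211802735/307406 ≈ 689.00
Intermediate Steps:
b = -9 (b = -3 - 6 = -9)
s = -307406 (s = 7 - 1*307413 = 7 - 307413 = -307406)
D(b*(1 + 13), 689) - 1/s = 689 - 1/(-307406) = 689 - 1*(-1/307406) = 689 + 1/307406 = 211802735/307406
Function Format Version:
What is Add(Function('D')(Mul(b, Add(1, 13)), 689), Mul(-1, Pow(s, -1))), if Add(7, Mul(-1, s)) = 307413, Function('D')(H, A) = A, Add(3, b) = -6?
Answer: Rational(211802735, 307406) ≈ 689.00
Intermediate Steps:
b = -9 (b = Add(-3, -6) = -9)
s = -307406 (s = Add(7, Mul(-1, 307413)) = Add(7, -307413) = -307406)
Add(Function('D')(Mul(b, Add(1, 13)), 689), Mul(-1, Pow(s, -1))) = Add(689, Mul(-1, Pow(-307406, -1))) = Add(689, Mul(-1, Rational(-1, 307406))) = Add(689, Rational(1, 307406)) = Rational(211802735, 307406)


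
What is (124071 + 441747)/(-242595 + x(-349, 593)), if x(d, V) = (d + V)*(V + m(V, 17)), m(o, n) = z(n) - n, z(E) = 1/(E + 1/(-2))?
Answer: -18671994/3367195 ≈ -5.5453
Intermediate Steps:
z(E) = 1/(-½ + E) (z(E) = 1/(E - ½) = 1/(-½ + E))
m(o, n) = -n + 2/(-1 + 2*n) (m(o, n) = 2/(-1 + 2*n) - n = -n + 2/(-1 + 2*n))
x(d, V) = (-559/33 + V)*(V + d) (x(d, V) = (d + V)*(V + (-1*17 + 2/(-1 + 2*17))) = (V + d)*(V + (-17 + 2/(-1 + 34))) = (V + d)*(V + (-17 + 2/33)) = (V + d)*(V - 559/33) = (V + d)*(-559/33 + V) = (-559/33 + V)*(V + d))
(124071 + 441747)/(-242595 + x(-349, 593)) = (124071 + 441747)/(-242595 + (593² - 559/33*593 - 559/33*(-349) + 593*(-349))) = 565818/(-242595 + (351649 - 331487/33 + 195091/33 - 206957)) = 565818/(-242595 + 4638440/33) = 565818/(-3367195/33) = 565818*(-33/3367195) = -18671994/3367195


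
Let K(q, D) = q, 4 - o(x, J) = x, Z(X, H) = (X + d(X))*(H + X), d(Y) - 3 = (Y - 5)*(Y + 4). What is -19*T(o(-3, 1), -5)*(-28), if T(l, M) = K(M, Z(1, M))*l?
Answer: -18620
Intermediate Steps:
d(Y) = 3 + (-5 + Y)*(4 + Y) (d(Y) = 3 + (Y - 5)*(Y + 4) = 3 + (-5 + Y)*(4 + Y))
Z(X, H) = (-17 + X**2)*(H + X) (Z(X, H) = (X + (-17 + X**2 - X))*(H + X) = (-17 + X**2)*(H + X))
o(x, J) = 4 - x
T(l, M) = M*l
-19*T(o(-3, 1), -5)*(-28) = -(-95)*(4 - 1*(-3))*(-28) = -(-95)*(4 + 3)*(-28) = -(-95)*7*(-28) = -19*(-35)*(-28) = 665*(-28) = -18620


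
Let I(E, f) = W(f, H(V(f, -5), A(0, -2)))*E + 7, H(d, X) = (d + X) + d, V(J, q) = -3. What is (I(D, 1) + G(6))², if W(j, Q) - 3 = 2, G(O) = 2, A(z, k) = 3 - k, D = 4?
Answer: 841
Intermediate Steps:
H(d, X) = X + 2*d (H(d, X) = (X + d) + d = X + 2*d)
W(j, Q) = 5 (W(j, Q) = 3 + 2 = 5)
I(E, f) = 7 + 5*E (I(E, f) = 5*E + 7 = 7 + 5*E)
(I(D, 1) + G(6))² = ((7 + 5*4) + 2)² = ((7 + 20) + 2)² = (27 + 2)² = 29² = 841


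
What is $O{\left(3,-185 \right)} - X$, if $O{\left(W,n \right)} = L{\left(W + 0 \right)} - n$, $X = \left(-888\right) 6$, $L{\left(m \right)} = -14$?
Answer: $5499$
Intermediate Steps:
$X = -5328$
$O{\left(W,n \right)} = -14 - n$
$O{\left(3,-185 \right)} - X = \left(-14 - -185\right) - -5328 = \left(-14 + 185\right) + 5328 = 171 + 5328 = 5499$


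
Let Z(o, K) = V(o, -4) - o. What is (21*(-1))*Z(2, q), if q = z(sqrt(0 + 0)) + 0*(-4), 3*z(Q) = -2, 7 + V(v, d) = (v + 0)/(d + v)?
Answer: 210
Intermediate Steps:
V(v, d) = -7 + v/(d + v) (V(v, d) = -7 + (v + 0)/(d + v) = -7 + v/(d + v))
z(Q) = -2/3 (z(Q) = (1/3)*(-2) = -2/3)
q = -2/3 (q = -2/3 + 0*(-4) = -2/3 + 0 = -2/3 ≈ -0.66667)
Z(o, K) = -o + (28 - 6*o)/(-4 + o) (Z(o, K) = (-7*(-4) - 6*o)/(-4 + o) - o = (28 - 6*o)/(-4 + o) - o = -o + (28 - 6*o)/(-4 + o))
(21*(-1))*Z(2, q) = (21*(-1))*((28 - 1*2**2 - 2*2)/(-4 + 2)) = -21*(28 - 1*4 - 4)/(-2) = -(-21)*(28 - 4 - 4)/2 = -(-21)*20/2 = -21*(-10) = 210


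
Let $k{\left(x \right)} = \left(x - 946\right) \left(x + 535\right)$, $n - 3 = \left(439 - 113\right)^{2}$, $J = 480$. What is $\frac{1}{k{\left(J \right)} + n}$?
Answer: $- \frac{1}{366711} \approx -2.7269 \cdot 10^{-6}$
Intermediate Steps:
$n = 106279$ ($n = 3 + \left(439 - 113\right)^{2} = 3 + 326^{2} = 3 + 106276 = 106279$)
$k{\left(x \right)} = \left(-946 + x\right) \left(535 + x\right)$
$\frac{1}{k{\left(J \right)} + n} = \frac{1}{\left(-506110 + 480^{2} - 197280\right) + 106279} = \frac{1}{\left(-506110 + 230400 - 197280\right) + 106279} = \frac{1}{-472990 + 106279} = \frac{1}{-366711} = - \frac{1}{366711}$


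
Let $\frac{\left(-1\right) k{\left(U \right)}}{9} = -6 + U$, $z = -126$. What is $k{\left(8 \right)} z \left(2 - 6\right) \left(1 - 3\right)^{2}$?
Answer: $-36288$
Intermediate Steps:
$k{\left(U \right)} = 54 - 9 U$ ($k{\left(U \right)} = - 9 \left(-6 + U\right) = 54 - 9 U$)
$k{\left(8 \right)} z \left(2 - 6\right) \left(1 - 3\right)^{2} = \left(54 - 72\right) \left(-126\right) \left(2 - 6\right) \left(1 - 3\right)^{2} = \left(54 - 72\right) \left(-126\right) \left(- 4 \left(-2\right)^{2}\right) = \left(-18\right) \left(-126\right) \left(\left(-4\right) 4\right) = 2268 \left(-16\right) = -36288$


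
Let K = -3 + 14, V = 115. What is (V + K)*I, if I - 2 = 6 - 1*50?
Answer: -5292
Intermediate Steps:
K = 11
I = -42 (I = 2 + (6 - 1*50) = 2 + (6 - 50) = 2 - 44 = -42)
(V + K)*I = (115 + 11)*(-42) = 126*(-42) = -5292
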